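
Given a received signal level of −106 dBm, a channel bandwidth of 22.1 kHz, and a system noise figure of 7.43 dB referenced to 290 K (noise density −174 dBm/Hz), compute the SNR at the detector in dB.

17.1 dB

Noise floor: N = −174 + 10 log₁₀(B) + NF
10 log₁₀(2.21×10⁴) = 43.44 dB
N = −174 + 43.44 + 7.43 = −123.13 dBm
SNR = P_sig − N = −106 − (−123.13) = 17.13 dB → 17.1 dB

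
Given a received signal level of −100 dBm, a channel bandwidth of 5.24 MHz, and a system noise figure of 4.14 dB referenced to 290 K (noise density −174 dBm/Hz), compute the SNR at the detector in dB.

Noise floor: N = −174 + 10 log₁₀(B) + NF
10 log₁₀(5.24×10⁶) = 67.19 dB
N = −174 + 67.19 + 4.14 = −102.67 dBm
SNR = P_sig − N = −100 − (−102.67) = 2.67 dB → 2.7 dB

2.7 dB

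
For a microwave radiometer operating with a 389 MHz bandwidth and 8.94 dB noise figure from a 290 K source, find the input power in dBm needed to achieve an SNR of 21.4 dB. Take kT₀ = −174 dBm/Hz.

Sensitivity = −174 + 10 log₁₀(B) + NF + SNR_min
= −174 + 85.9 + 8.94 + 21.4
= −57.76 dBm → −57.8 dBm

−57.8 dBm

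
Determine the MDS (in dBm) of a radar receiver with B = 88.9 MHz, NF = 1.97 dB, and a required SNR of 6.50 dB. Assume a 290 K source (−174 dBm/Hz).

−86.0 dBm

Sensitivity = −174 + 10 log₁₀(B) + NF + SNR_min
= −174 + 79.49 + 1.97 + 6.50
= −86.04 dBm → −86.0 dBm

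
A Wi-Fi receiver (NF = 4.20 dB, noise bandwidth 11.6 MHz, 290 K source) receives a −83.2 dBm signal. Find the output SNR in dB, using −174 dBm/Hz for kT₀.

16.0 dB

Noise floor: N = −174 + 10 log₁₀(B) + NF
10 log₁₀(1.16×10⁷) = 70.64 dB
N = −174 + 70.64 + 4.20 = −99.16 dBm
SNR = P_sig − N = −83.2 − (−99.16) = 15.96 dB → 16.0 dB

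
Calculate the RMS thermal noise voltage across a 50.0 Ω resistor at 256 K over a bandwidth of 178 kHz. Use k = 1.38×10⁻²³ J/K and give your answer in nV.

V_n = √(4kTRB)
4kTRB = 4 × 1.38×10⁻²³ × 256 × 5.00×10¹ × 1.78×10⁵ = 1.26×10⁻¹³ V²
V_n = √(1.26×10⁻¹³) = 3.55×10⁻⁷ V = 355 nV

355 nV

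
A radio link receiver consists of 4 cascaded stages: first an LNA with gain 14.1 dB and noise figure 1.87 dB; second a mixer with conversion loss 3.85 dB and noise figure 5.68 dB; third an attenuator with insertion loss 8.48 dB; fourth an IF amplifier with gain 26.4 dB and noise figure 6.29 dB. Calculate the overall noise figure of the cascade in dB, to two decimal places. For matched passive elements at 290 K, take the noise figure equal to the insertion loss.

Convert to linear (a loss of L dB is a gain of −L dB): F_i = 10^(NF_i/10), G_i = 10^(G_i,dB/10)
  Stage 1: F_1 = 10^(1.87/10) = 1.538, G_1 = 10^(14.1/10) = 25.70
  Stage 2: F_2 = 10^(5.68/10) = 3.698, G_2 = 10^(−3.85/10) = 0.4121
  Stage 3: F_3 = 10^(8.48/10) = 7.047, G_3 = 10^(−8.48/10) = 0.1419
  Stage 4: F_4 = 10^(6.29/10) = 4.256, G_4 = 10^(26.4/10) = 436.5
Friis cascade:
  F = 1.538 + (3.698 − 1)/25.70 + (7.047 − 1)/10.59 + (4.256 − 1)/1.503 = 4.380
NF = 10 log₁₀(4.380) = 6.41 dB

6.41 dB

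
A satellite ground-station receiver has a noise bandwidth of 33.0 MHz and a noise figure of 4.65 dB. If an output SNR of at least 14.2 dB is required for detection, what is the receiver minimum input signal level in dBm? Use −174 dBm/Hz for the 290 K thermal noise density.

Sensitivity = −174 + 10 log₁₀(B) + NF + SNR_min
= −174 + 75.19 + 4.65 + 14.2
= −79.96 dBm → −80.0 dBm

−80.0 dBm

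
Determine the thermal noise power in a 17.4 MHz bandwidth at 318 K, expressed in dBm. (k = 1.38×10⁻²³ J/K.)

P_n = kTB = 1.38×10⁻²³ × 318 × 1.74×10⁷ = 7.64×10⁻¹⁴ W
In dBm: 10 log₁₀(7.64×10⁻¹⁴ / 10⁻³) = −101.2 dBm

−101.2 dBm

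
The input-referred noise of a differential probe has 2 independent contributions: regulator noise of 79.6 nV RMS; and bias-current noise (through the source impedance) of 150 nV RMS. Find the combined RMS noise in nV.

170 nV

Uncorrelated sources add in power (mean-square): V_tot = √(ΣV_i²)
V_tot = √[(7.96×10⁻⁸)² + (1.50×10⁻⁷)²] = 1.70×10⁻⁷ V = 170 nV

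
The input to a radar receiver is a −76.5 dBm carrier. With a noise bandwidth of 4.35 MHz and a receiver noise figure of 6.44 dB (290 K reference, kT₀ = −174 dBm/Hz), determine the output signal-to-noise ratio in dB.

Noise floor: N = −174 + 10 log₁₀(B) + NF
10 log₁₀(4.35×10⁶) = 66.38 dB
N = −174 + 66.38 + 6.44 = −101.18 dBm
SNR = P_sig − N = −76.5 − (−101.18) = 24.68 dB → 24.7 dB

24.7 dB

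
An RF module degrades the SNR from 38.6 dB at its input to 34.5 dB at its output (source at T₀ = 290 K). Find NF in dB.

4.1 dB

NF (dB) = SNR_in(dB) − SNR_out(dB) when the source is at T₀
NF = 38.6 − 34.5 = 4.1 dB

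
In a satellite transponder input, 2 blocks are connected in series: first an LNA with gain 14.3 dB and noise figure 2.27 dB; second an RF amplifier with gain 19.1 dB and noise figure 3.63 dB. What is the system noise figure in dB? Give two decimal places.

Convert to linear (a loss of L dB is a gain of −L dB): F_i = 10^(NF_i/10), G_i = 10^(G_i,dB/10)
  Stage 1: F_1 = 10^(2.27/10) = 1.687, G_1 = 10^(14.3/10) = 26.92
  Stage 2: F_2 = 10^(3.63/10) = 2.307, G_2 = 10^(19.1/10) = 81.28
Friis cascade:
  F = 1.687 + (2.307 − 1)/26.92 = 1.735
NF = 10 log₁₀(1.735) = 2.39 dB

2.39 dB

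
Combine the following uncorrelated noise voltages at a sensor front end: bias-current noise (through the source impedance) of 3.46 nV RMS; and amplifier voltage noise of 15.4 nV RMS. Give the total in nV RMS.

15.8 nV

Uncorrelated sources add in power (mean-square): V_tot = √(ΣV_i²)
V_tot = √[(3.46×10⁻⁹)² + (1.54×10⁻⁸)²] = 1.58×10⁻⁸ V = 15.8 nV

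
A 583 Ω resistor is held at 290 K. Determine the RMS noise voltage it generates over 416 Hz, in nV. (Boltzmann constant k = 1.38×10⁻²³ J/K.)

62.3 nV

V_n = √(4kTRB)
4kTRB = 4 × 1.38×10⁻²³ × 290 × 5.83×10² × 4.16×10² = 3.88×10⁻¹⁵ V²
V_n = √(3.88×10⁻¹⁵) = 6.23×10⁻⁸ V = 62.3 nV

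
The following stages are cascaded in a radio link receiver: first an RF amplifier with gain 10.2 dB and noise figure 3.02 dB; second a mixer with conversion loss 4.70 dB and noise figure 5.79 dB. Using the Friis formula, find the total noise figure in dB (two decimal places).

3.56 dB

Convert to linear (a loss of L dB is a gain of −L dB): F_i = 10^(NF_i/10), G_i = 10^(G_i,dB/10)
  Stage 1: F_1 = 10^(3.02/10) = 2.004, G_1 = 10^(10.2/10) = 10.47
  Stage 2: F_2 = 10^(5.79/10) = 3.793, G_2 = 10^(−4.70/10) = 0.3388
Friis cascade:
  F = 2.004 + (3.793 − 1)/10.47 = 2.271
NF = 10 log₁₀(2.271) = 3.56 dB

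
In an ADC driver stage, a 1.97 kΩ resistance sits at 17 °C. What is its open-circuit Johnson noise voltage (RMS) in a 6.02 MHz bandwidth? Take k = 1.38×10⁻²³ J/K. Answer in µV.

T = 17 °C + 273.15 = 290.15 K
V_n = √(4kTRB)
4kTRB = 4 × 1.38×10⁻²³ × 290.15 × 1.97×10³ × 6.02×10⁶ = 1.90×10⁻¹⁰ V²
V_n = √(1.90×10⁻¹⁰) = 1.38×10⁻⁵ V = 13.8 µV

13.8 µV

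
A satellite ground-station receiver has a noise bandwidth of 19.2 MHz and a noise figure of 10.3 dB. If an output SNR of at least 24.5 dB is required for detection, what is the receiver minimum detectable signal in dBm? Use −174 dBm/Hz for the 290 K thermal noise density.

−66.4 dBm

Sensitivity = −174 + 10 log₁₀(B) + NF + SNR_min
= −174 + 72.83 + 10.3 + 24.5
= −66.37 dBm → −66.4 dBm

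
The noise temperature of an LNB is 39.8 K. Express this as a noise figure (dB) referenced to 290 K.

0.559 dB

F = 1 + T_e/T₀ = 1 + 39.8/290 = 1.13724
NF = 10 log₁₀(1.13724) = 0.559 dB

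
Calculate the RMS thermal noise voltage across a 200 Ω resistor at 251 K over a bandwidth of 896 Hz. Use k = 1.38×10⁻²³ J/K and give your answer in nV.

49.8 nV

V_n = √(4kTRB)
4kTRB = 4 × 1.38×10⁻²³ × 251 × 2.00×10² × 8.96×10² = 2.48×10⁻¹⁵ V²
V_n = √(2.48×10⁻¹⁵) = 4.98×10⁻⁸ V = 49.8 nV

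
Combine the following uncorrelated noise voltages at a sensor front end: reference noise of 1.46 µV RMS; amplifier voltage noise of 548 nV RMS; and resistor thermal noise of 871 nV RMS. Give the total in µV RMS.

1.79 µV

Uncorrelated sources add in power (mean-square): V_tot = √(ΣV_i²)
V_tot = √[(1.46×10⁻⁶)² + (5.48×10⁻⁷)² + (8.71×10⁻⁷)²] = 1.79×10⁻⁶ V = 1.79 µV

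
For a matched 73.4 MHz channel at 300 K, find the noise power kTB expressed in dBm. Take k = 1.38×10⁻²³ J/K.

P_n = kTB = 1.38×10⁻²³ × 300 × 7.34×10⁷ = 3.04×10⁻¹³ W
In dBm: 10 log₁₀(3.04×10⁻¹³ / 10⁻³) = −95.2 dBm

−95.2 dBm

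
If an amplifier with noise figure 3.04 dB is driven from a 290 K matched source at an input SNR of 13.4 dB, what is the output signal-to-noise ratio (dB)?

10.36 dB

By definition F = SNR_in/SNR_out, so in dB: SNR_out = SNR_in − NF
SNR_out = 13.4 − 3.04 = 10.36 dB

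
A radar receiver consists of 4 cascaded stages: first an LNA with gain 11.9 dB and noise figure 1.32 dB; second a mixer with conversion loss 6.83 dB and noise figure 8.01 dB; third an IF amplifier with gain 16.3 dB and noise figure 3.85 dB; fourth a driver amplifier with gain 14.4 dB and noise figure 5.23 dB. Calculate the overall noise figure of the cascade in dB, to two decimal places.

3.34 dB

Convert to linear (a loss of L dB is a gain of −L dB): F_i = 10^(NF_i/10), G_i = 10^(G_i,dB/10)
  Stage 1: F_1 = 10^(1.32/10) = 1.355, G_1 = 10^(11.9/10) = 15.49
  Stage 2: F_2 = 10^(8.01/10) = 6.324, G_2 = 10^(−6.83/10) = 0.2075
  Stage 3: F_3 = 10^(3.85/10) = 2.427, G_3 = 10^(16.3/10) = 42.66
  Stage 4: F_4 = 10^(5.23/10) = 3.334, G_4 = 10^(14.4/10) = 27.54
Friis cascade:
  F = 1.355 + (6.324 − 1)/15.49 + (2.427 − 1)/3.214 + (3.334 − 1)/137.1 = 2.160
NF = 10 log₁₀(2.160) = 3.34 dB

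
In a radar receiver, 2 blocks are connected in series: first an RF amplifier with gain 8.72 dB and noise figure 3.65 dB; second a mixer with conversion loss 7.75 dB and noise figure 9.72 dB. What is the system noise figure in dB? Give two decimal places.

Convert to linear (a loss of L dB is a gain of −L dB): F_i = 10^(NF_i/10), G_i = 10^(G_i,dB/10)
  Stage 1: F_1 = 10^(3.65/10) = 2.317, G_1 = 10^(8.72/10) = 7.447
  Stage 2: F_2 = 10^(9.72/10) = 9.376, G_2 = 10^(−7.75/10) = 0.1679
Friis cascade:
  F = 2.317 + (9.376 − 1)/7.447 = 3.442
NF = 10 log₁₀(3.442) = 5.37 dB

5.37 dB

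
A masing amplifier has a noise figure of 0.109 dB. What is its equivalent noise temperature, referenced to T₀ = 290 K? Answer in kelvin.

F = 10^(0.109/10) = 1.02542
T_e = (F − 1)·T₀ = (1.02542 − 1) × 290 = 7.37 K

7.37 K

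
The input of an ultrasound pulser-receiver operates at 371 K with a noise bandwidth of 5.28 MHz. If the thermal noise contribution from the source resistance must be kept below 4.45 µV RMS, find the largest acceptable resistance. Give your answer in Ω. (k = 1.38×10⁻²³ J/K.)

183 Ω

Johnson–Nyquist: V_n = √(4kTRB) ⇒ R = V_n² / (4kTB)
4kTB = 4 × 1.38×10⁻²³ × 371 × 5.28×10⁶ = 1.08×10⁻¹³
R = (4.45×10⁻⁶)² / 1.08×10⁻¹³ = 1.83×10² Ω = 183 Ω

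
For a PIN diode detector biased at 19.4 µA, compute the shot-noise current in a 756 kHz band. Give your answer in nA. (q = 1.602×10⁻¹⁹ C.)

2.17 nA

I_n = √(2qI·B)
2qI·B = 2 × 1.602×10⁻¹⁹ × 1.94×10⁻⁵ × 7.56×10⁵ = 4.70×10⁻¹⁸ A²
I_n = √(4.70×10⁻¹⁸) = 2.17×10⁻⁹ A = 2.17 nA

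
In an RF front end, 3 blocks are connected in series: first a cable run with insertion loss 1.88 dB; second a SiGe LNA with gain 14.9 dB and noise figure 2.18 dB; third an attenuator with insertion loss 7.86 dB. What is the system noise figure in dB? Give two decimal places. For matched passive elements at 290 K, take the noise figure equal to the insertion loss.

Convert to linear (a loss of L dB is a gain of −L dB): F_i = 10^(NF_i/10), G_i = 10^(G_i,dB/10)
  Stage 1: F_1 = 10^(1.88/10) = 1.542, G_1 = 10^(−1.88/10) = 0.6486
  Stage 2: F_2 = 10^(2.18/10) = 1.652, G_2 = 10^(14.9/10) = 30.90
  Stage 3: F_3 = 10^(7.86/10) = 6.109, G_3 = 10^(−7.86/10) = 0.1637
Friis cascade:
  F = 1.542 + (1.652 − 1)/0.6486 + (6.109 − 1)/20.04 = 2.802
NF = 10 log₁₀(2.802) = 4.47 dB

4.47 dB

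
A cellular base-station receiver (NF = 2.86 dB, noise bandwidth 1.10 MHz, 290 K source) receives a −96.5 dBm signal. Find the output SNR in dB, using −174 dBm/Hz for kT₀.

14.2 dB

Noise floor: N = −174 + 10 log₁₀(B) + NF
10 log₁₀(1.10×10⁶) = 60.41 dB
N = −174 + 60.41 + 2.86 = −110.73 dBm
SNR = P_sig − N = −96.5 − (−110.73) = 14.23 dB → 14.2 dB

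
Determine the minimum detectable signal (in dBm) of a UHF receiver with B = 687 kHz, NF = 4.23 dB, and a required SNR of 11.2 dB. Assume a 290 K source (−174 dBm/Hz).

Sensitivity = −174 + 10 log₁₀(B) + NF + SNR_min
= −174 + 58.37 + 4.23 + 11.2
= −100.20 dBm → −100.2 dBm

−100.2 dBm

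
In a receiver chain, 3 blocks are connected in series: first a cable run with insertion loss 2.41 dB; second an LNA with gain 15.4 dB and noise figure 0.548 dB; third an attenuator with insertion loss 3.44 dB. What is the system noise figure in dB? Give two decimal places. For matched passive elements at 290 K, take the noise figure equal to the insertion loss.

Convert to linear (a loss of L dB is a gain of −L dB): F_i = 10^(NF_i/10), G_i = 10^(G_i,dB/10)
  Stage 1: F_1 = 10^(2.41/10) = 1.742, G_1 = 10^(−2.41/10) = 0.5741
  Stage 2: F_2 = 10^(0.548/10) = 1.134, G_2 = 10^(15.4/10) = 34.67
  Stage 3: F_3 = 10^(3.44/10) = 2.208, G_3 = 10^(−3.44/10) = 0.4529
Friis cascade:
  F = 1.742 + (1.134 − 1)/0.5741 + (2.208 − 1)/19.91 = 2.037
NF = 10 log₁₀(2.037) = 3.09 dB

3.09 dB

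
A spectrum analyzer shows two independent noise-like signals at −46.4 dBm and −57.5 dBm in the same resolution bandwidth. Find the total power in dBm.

−46.1 dBm

Convert to linear, add, convert back:
P₁ = 2.29×10⁻⁸ W, P₂ = 1.78×10⁻⁹ W
P_tot = 2.47×10⁻⁸ W → 10 log₁₀(P_tot / 10⁻³) = −46.1 dBm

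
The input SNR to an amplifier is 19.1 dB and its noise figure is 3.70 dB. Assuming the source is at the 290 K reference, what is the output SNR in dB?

By definition F = SNR_in/SNR_out, so in dB: SNR_out = SNR_in − NF
SNR_out = 19.1 − 3.70 = 15.40 dB

15.40 dB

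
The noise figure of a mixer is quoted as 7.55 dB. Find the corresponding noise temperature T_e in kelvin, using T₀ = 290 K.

1360 K

F = 10^(7.55/10) = 5.68853
T_e = (F − 1)·T₀ = (5.68853 − 1) × 290 = 1360 K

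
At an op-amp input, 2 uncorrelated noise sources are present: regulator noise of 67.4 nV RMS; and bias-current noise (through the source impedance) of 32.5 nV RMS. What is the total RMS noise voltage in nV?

Uncorrelated sources add in power (mean-square): V_tot = √(ΣV_i²)
V_tot = √[(6.74×10⁻⁸)² + (3.25×10⁻⁸)²] = 7.48×10⁻⁸ V = 74.8 nV

74.8 nV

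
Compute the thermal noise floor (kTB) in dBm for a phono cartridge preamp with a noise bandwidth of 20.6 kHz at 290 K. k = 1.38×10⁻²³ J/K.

P_n = kTB = 1.38×10⁻²³ × 290 × 2.06×10⁴ = 8.24×10⁻¹⁷ W
In dBm: 10 log₁₀(8.24×10⁻¹⁷ / 10⁻³) = −130.8 dBm

−130.8 dBm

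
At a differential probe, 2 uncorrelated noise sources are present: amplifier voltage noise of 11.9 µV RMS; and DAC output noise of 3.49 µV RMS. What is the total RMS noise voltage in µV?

12.4 µV

Uncorrelated sources add in power (mean-square): V_tot = √(ΣV_i²)
V_tot = √[(1.19×10⁻⁵)² + (3.49×10⁻⁶)²] = 1.24×10⁻⁵ V = 12.4 µV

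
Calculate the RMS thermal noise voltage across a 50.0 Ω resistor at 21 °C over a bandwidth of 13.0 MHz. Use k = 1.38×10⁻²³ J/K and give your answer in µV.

3.25 µV

T = 21 °C + 273.15 = 294.15 K
V_n = √(4kTRB)
4kTRB = 4 × 1.38×10⁻²³ × 294.15 × 5.00×10¹ × 1.30×10⁷ = 1.06×10⁻¹¹ V²
V_n = √(1.06×10⁻¹¹) = 3.25×10⁻⁶ V = 3.25 µV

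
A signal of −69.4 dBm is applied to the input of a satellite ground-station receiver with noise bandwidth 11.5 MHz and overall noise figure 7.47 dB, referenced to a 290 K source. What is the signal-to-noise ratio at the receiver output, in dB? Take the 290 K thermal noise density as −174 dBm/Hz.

Noise floor: N = −174 + 10 log₁₀(B) + NF
10 log₁₀(1.15×10⁷) = 70.61 dB
N = −174 + 70.61 + 7.47 = −95.92 dBm
SNR = P_sig − N = −69.4 − (−95.92) = 26.52 dB → 26.5 dB

26.5 dB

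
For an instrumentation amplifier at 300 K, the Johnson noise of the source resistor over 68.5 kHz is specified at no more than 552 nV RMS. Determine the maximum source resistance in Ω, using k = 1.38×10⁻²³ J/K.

269 Ω

Johnson–Nyquist: V_n = √(4kTRB) ⇒ R = V_n² / (4kTB)
4kTB = 4 × 1.38×10⁻²³ × 300 × 6.85×10⁴ = 1.13×10⁻¹⁵
R = (5.52×10⁻⁷)² / 1.13×10⁻¹⁵ = 2.69×10² Ω = 269 Ω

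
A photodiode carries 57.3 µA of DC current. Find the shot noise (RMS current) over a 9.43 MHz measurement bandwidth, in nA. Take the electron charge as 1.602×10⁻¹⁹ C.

13.2 nA

I_n = √(2qI·B)
2qI·B = 2 × 1.602×10⁻¹⁹ × 5.73×10⁻⁵ × 9.43×10⁶ = 1.73×10⁻¹⁶ A²
I_n = √(1.73×10⁻¹⁶) = 1.32×10⁻⁸ A = 13.2 nA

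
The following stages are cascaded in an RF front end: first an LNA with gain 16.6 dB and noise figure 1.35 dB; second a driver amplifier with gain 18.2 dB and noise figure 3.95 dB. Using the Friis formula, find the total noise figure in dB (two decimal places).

Convert to linear (a loss of L dB is a gain of −L dB): F_i = 10^(NF_i/10), G_i = 10^(G_i,dB/10)
  Stage 1: F_1 = 10^(1.35/10) = 1.365, G_1 = 10^(16.6/10) = 45.71
  Stage 2: F_2 = 10^(3.95/10) = 2.483, G_2 = 10^(18.2/10) = 66.07
Friis cascade:
  F = 1.365 + (2.483 − 1)/45.71 = 1.397
NF = 10 log₁₀(1.397) = 1.45 dB

1.45 dB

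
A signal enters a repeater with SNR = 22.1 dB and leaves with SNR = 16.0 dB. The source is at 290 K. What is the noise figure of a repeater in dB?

6.1 dB

NF (dB) = SNR_in(dB) − SNR_out(dB) when the source is at T₀
NF = 22.1 − 16.0 = 6.1 dB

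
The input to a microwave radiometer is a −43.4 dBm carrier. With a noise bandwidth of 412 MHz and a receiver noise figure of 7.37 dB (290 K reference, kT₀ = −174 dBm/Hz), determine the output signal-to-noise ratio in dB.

37.1 dB

Noise floor: N = −174 + 10 log₁₀(B) + NF
10 log₁₀(4.12×10⁸) = 86.15 dB
N = −174 + 86.15 + 7.37 = −80.48 dBm
SNR = P_sig − N = −43.4 − (−80.48) = 37.08 dB → 37.1 dB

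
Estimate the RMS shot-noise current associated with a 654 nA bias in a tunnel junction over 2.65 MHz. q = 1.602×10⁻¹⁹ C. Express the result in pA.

745 pA

I_n = √(2qI·B)
2qI·B = 2 × 1.602×10⁻¹⁹ × 6.54×10⁻⁷ × 2.65×10⁶ = 5.55×10⁻¹⁹ A²
I_n = √(5.55×10⁻¹⁹) = 7.45×10⁻¹⁰ A = 745 pA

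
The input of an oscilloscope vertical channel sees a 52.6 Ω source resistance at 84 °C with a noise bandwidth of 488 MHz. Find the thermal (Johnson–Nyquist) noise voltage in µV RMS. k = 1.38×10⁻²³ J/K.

22.5 µV

T = 84 °C + 273.15 = 357.15 K
V_n = √(4kTRB)
4kTRB = 4 × 1.38×10⁻²³ × 357.15 × 5.26×10¹ × 4.88×10⁸ = 5.06×10⁻¹⁰ V²
V_n = √(5.06×10⁻¹⁰) = 2.25×10⁻⁵ V = 22.5 µV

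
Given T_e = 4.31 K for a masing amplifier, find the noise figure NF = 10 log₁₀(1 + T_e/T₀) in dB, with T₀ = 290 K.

0.064 dB

F = 1 + T_e/T₀ = 1 + 4.31/290 = 1.01486
NF = 10 log₁₀(1.01486) = 0.064 dB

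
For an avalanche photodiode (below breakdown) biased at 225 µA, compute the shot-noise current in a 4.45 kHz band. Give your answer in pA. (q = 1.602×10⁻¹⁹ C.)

566 pA

I_n = √(2qI·B)
2qI·B = 2 × 1.602×10⁻¹⁹ × 2.25×10⁻⁴ × 4.45×10³ = 3.21×10⁻¹⁹ A²
I_n = √(3.21×10⁻¹⁹) = 5.66×10⁻¹⁰ A = 566 pA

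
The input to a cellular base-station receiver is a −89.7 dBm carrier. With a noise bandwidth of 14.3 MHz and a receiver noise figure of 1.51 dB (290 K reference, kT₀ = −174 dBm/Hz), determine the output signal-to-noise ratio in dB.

Noise floor: N = −174 + 10 log₁₀(B) + NF
10 log₁₀(1.43×10⁷) = 71.55 dB
N = −174 + 71.55 + 1.51 = −100.94 dBm
SNR = P_sig − N = −89.7 − (−100.94) = 11.24 dB → 11.2 dB

11.2 dB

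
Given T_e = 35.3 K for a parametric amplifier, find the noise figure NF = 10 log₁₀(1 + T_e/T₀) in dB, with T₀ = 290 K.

0.499 dB

F = 1 + T_e/T₀ = 1 + 35.3/290 = 1.12172
NF = 10 log₁₀(1.12172) = 0.499 dB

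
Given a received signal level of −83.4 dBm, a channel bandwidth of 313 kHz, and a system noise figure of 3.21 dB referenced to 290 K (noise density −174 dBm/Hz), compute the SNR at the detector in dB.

32.4 dB

Noise floor: N = −174 + 10 log₁₀(B) + NF
10 log₁₀(3.13×10⁵) = 54.96 dB
N = −174 + 54.96 + 3.21 = −115.83 dBm
SNR = P_sig − N = −83.4 − (−115.83) = 32.43 dB → 32.4 dB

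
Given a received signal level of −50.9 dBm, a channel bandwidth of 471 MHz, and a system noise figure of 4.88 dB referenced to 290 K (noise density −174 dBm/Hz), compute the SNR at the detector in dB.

Noise floor: N = −174 + 10 log₁₀(B) + NF
10 log₁₀(4.71×10⁸) = 86.73 dB
N = −174 + 86.73 + 4.88 = −82.39 dBm
SNR = P_sig − N = −50.9 − (−82.39) = 31.49 dB → 31.5 dB

31.5 dB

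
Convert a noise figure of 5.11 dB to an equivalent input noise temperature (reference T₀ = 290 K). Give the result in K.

651 K

F = 10^(5.11/10) = 3.2434
T_e = (F − 1)·T₀ = (3.2434 − 1) × 290 = 651 K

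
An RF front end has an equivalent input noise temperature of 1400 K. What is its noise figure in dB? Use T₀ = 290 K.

F = 1 + T_e/T₀ = 1 + 1400/290 = 5.82759
NF = 10 log₁₀(5.82759) = 7.65 dB

7.65 dB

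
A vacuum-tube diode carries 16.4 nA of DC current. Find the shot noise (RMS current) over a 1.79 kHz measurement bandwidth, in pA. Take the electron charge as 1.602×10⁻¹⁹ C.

I_n = √(2qI·B)
2qI·B = 2 × 1.602×10⁻¹⁹ × 1.64×10⁻⁸ × 1.79×10³ = 9.41×10⁻²⁴ A²
I_n = √(9.41×10⁻²⁴) = 3.07×10⁻¹² A = 3.07 pA

3.07 pA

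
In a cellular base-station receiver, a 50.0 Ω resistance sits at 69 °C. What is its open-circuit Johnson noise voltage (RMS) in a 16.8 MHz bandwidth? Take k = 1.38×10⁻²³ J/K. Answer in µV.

3.98 µV

T = 69 °C + 273.15 = 342.15 K
V_n = √(4kTRB)
4kTRB = 4 × 1.38×10⁻²³ × 342.15 × 5.00×10¹ × 1.68×10⁷ = 1.59×10⁻¹¹ V²
V_n = √(1.59×10⁻¹¹) = 3.98×10⁻⁶ V = 3.98 µV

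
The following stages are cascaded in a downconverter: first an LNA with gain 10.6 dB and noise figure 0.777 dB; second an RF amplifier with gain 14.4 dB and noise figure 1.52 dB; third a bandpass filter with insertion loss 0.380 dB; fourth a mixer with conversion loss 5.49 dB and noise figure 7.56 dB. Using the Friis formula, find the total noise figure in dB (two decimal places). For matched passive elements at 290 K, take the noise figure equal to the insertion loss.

Convert to linear (a loss of L dB is a gain of −L dB): F_i = 10^(NF_i/10), G_i = 10^(G_i,dB/10)
  Stage 1: F_1 = 10^(0.777/10) = 1.196, G_1 = 10^(10.6/10) = 11.48
  Stage 2: F_2 = 10^(1.52/10) = 1.419, G_2 = 10^(14.4/10) = 27.54
  Stage 3: F_3 = 10^(0.380/10) = 1.091, G_3 = 10^(−0.380/10) = 0.9162
  Stage 4: F_4 = 10^(7.56/10) = 5.702, G_4 = 10^(−5.49/10) = 0.2825
Friis cascade:
  F = 1.196 + (1.419 − 1)/11.48 + (1.091 − 1)/316.2 + (5.702 − 1)/289.7 = 1.249
NF = 10 log₁₀(1.249) = 0.97 dB

0.97 dB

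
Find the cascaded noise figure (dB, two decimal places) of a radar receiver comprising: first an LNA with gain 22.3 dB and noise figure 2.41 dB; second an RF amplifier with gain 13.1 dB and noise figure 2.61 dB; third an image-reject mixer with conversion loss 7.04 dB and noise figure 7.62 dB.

2.43 dB

Convert to linear (a loss of L dB is a gain of −L dB): F_i = 10^(NF_i/10), G_i = 10^(G_i,dB/10)
  Stage 1: F_1 = 10^(2.41/10) = 1.742, G_1 = 10^(22.3/10) = 169.8
  Stage 2: F_2 = 10^(2.61/10) = 1.824, G_2 = 10^(13.1/10) = 20.42
  Stage 3: F_3 = 10^(7.62/10) = 5.781, G_3 = 10^(−7.04/10) = 0.1977
Friis cascade:
  F = 1.742 + (1.824 − 1)/169.8 + (5.781 − 1)/3467 = 1.748
NF = 10 log₁₀(1.748) = 2.43 dB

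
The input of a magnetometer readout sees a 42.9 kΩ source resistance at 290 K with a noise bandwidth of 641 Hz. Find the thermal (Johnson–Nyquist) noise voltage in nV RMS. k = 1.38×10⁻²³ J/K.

663 nV

V_n = √(4kTRB)
4kTRB = 4 × 1.38×10⁻²³ × 290 × 4.29×10⁴ × 6.41×10² = 4.40×10⁻¹³ V²
V_n = √(4.40×10⁻¹³) = 6.63×10⁻⁷ V = 663 nV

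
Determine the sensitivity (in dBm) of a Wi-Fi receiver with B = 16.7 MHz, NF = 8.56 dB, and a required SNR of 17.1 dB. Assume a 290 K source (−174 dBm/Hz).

Sensitivity = −174 + 10 log₁₀(B) + NF + SNR_min
= −174 + 72.23 + 8.56 + 17.1
= −76.11 dBm → −76.1 dBm

−76.1 dBm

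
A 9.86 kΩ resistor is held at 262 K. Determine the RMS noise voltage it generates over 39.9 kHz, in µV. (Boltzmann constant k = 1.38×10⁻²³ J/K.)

V_n = √(4kTRB)
4kTRB = 4 × 1.38×10⁻²³ × 262 × 9.86×10³ × 3.99×10⁴ = 5.69×10⁻¹² V²
V_n = √(5.69×10⁻¹²) = 2.39×10⁻⁶ V = 2.39 µV

2.39 µV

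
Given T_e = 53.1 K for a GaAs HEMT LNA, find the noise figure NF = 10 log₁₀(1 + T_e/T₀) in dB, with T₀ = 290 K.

0.730 dB

F = 1 + T_e/T₀ = 1 + 53.1/290 = 1.1831
NF = 10 log₁₀(1.1831) = 0.730 dB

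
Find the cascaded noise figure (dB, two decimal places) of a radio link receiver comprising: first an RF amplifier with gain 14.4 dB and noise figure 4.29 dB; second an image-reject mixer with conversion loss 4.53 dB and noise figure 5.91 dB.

Convert to linear (a loss of L dB is a gain of −L dB): F_i = 10^(NF_i/10), G_i = 10^(G_i,dB/10)
  Stage 1: F_1 = 10^(4.29/10) = 2.685, G_1 = 10^(14.4/10) = 27.54
  Stage 2: F_2 = 10^(5.91/10) = 3.899, G_2 = 10^(−4.53/10) = 0.3524
Friis cascade:
  F = 2.685 + (3.899 − 1)/27.54 = 2.791
NF = 10 log₁₀(2.791) = 4.46 dB

4.46 dB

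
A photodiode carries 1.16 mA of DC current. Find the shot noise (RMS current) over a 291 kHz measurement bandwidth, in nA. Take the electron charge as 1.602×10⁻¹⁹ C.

10.4 nA

I_n = √(2qI·B)
2qI·B = 2 × 1.602×10⁻¹⁹ × 1.16×10⁻³ × 2.91×10⁵ = 1.08×10⁻¹⁶ A²
I_n = √(1.08×10⁻¹⁶) = 1.04×10⁻⁸ A = 10.4 nA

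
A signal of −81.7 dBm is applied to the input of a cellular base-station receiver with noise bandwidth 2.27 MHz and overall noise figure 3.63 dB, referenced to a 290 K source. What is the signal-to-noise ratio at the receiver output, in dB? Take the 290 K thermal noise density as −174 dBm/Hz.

25.1 dB

Noise floor: N = −174 + 10 log₁₀(B) + NF
10 log₁₀(2.27×10⁶) = 63.56 dB
N = −174 + 63.56 + 3.63 = −106.81 dBm
SNR = P_sig − N = −81.7 − (−106.81) = 25.11 dB → 25.1 dB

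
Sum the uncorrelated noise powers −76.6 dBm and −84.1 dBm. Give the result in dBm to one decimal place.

−75.9 dBm

Convert to linear, add, convert back:
P₁ = 2.19×10⁻¹¹ W, P₂ = 3.89×10⁻¹² W
P_tot = 2.58×10⁻¹¹ W → 10 log₁₀(P_tot / 10⁻³) = −75.9 dBm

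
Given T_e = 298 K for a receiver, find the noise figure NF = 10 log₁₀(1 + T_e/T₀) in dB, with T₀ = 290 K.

F = 1 + T_e/T₀ = 1 + 298/290 = 2.02759
NF = 10 log₁₀(2.02759) = 3.07 dB

3.07 dB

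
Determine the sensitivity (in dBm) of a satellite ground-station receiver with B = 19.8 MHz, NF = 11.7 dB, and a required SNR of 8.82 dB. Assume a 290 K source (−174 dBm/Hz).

Sensitivity = −174 + 10 log₁₀(B) + NF + SNR_min
= −174 + 72.97 + 11.7 + 8.82
= −80.51 dBm → −80.5 dBm

−80.5 dBm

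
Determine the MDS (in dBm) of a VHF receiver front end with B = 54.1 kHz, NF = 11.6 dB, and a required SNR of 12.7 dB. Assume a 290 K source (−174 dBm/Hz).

Sensitivity = −174 + 10 log₁₀(B) + NF + SNR_min
= −174 + 47.33 + 11.6 + 12.7
= −102.37 dBm → −102.4 dBm

−102.4 dBm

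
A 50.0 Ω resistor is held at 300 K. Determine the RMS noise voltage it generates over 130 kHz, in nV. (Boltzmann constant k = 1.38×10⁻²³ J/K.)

328 nV

V_n = √(4kTRB)
4kTRB = 4 × 1.38×10⁻²³ × 300 × 5.00×10¹ × 1.30×10⁵ = 1.08×10⁻¹³ V²
V_n = √(1.08×10⁻¹³) = 3.28×10⁻⁷ V = 328 nV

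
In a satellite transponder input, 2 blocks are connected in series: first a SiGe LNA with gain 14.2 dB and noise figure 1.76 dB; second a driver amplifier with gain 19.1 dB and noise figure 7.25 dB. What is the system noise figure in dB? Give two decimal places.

2.21 dB

Convert to linear (a loss of L dB is a gain of −L dB): F_i = 10^(NF_i/10), G_i = 10^(G_i,dB/10)
  Stage 1: F_1 = 10^(1.76/10) = 1.500, G_1 = 10^(14.2/10) = 26.30
  Stage 2: F_2 = 10^(7.25/10) = 5.309, G_2 = 10^(19.1/10) = 81.28
Friis cascade:
  F = 1.500 + (5.309 − 1)/26.30 = 1.664
NF = 10 log₁₀(1.664) = 2.21 dB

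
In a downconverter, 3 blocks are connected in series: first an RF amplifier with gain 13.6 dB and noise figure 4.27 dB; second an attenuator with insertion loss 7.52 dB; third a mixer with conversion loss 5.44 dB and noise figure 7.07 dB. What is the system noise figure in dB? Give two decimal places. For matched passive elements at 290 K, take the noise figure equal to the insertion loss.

Convert to linear (a loss of L dB is a gain of −L dB): F_i = 10^(NF_i/10), G_i = 10^(G_i,dB/10)
  Stage 1: F_1 = 10^(4.27/10) = 2.673, G_1 = 10^(13.6/10) = 22.91
  Stage 2: F_2 = 10^(7.52/10) = 5.649, G_2 = 10^(−7.52/10) = 0.1770
  Stage 3: F_3 = 10^(7.07/10) = 5.093, G_3 = 10^(−5.44/10) = 0.2858
Friis cascade:
  F = 2.673 + (5.649 − 1)/22.91 + (5.093 − 1)/4.055 = 3.885
NF = 10 log₁₀(3.885) = 5.89 dB

5.89 dB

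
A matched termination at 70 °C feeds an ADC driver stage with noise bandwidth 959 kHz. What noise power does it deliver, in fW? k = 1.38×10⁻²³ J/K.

T = 70 °C + 273.15 = 343.15 K
P_n = kTB = 1.38×10⁻²³ × 343.15 × 9.59×10⁵ = 4.54×10⁻¹⁵ W = 4.54 fW

4.54 fW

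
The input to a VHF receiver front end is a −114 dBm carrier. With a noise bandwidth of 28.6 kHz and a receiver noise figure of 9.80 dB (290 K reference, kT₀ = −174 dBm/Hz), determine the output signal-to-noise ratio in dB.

Noise floor: N = −174 + 10 log₁₀(B) + NF
10 log₁₀(2.86×10⁴) = 44.56 dB
N = −174 + 44.56 + 9.80 = −119.64 dBm
SNR = P_sig − N = −114 − (−119.64) = 5.64 dB → 5.6 dB

5.6 dB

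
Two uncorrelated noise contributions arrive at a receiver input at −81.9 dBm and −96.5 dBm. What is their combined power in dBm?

Convert to linear, add, convert back:
P₁ = 6.46×10⁻¹² W, P₂ = 2.24×10⁻¹³ W
P_tot = 6.68×10⁻¹² W → 10 log₁₀(P_tot / 10⁻³) = −81.8 dBm

−81.8 dBm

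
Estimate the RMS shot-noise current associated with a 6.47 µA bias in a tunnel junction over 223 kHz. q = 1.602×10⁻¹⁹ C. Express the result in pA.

I_n = √(2qI·B)
2qI·B = 2 × 1.602×10⁻¹⁹ × 6.47×10⁻⁶ × 2.23×10⁵ = 4.62×10⁻¹⁹ A²
I_n = √(4.62×10⁻¹⁹) = 6.80×10⁻¹⁰ A = 680 pA

680 pA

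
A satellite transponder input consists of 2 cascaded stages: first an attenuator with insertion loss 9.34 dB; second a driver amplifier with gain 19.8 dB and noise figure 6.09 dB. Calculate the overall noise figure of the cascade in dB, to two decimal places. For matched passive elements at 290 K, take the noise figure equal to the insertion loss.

15.43 dB

Convert to linear (a loss of L dB is a gain of −L dB): F_i = 10^(NF_i/10), G_i = 10^(G_i,dB/10)
  Stage 1: F_1 = 10^(9.34/10) = 8.590, G_1 = 10^(−9.34/10) = 0.1164
  Stage 2: F_2 = 10^(6.09/10) = 4.064, G_2 = 10^(19.8/10) = 95.50
Friis cascade:
  F = 8.590 + (4.064 − 1)/0.1164 = 34.91
NF = 10 log₁₀(34.91) = 15.43 dB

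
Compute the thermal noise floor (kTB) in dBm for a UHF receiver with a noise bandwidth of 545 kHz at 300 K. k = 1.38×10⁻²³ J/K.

P_n = kTB = 1.38×10⁻²³ × 300 × 5.45×10⁵ = 2.26×10⁻¹⁵ W
In dBm: 10 log₁₀(2.26×10⁻¹⁵ / 10⁻³) = −116.5 dBm

−116.5 dBm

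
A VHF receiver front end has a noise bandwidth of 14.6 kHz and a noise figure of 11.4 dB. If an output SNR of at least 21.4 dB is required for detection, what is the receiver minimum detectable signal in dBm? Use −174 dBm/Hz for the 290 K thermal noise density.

−99.6 dBm

Sensitivity = −174 + 10 log₁₀(B) + NF + SNR_min
= −174 + 41.64 + 11.4 + 21.4
= −99.56 dBm → −99.6 dBm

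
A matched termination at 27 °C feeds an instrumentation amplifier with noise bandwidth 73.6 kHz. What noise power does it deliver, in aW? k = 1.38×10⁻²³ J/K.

305 aW

T = 27 °C + 273.15 = 300.15 K
P_n = kTB = 1.38×10⁻²³ × 300.15 × 7.36×10⁴ = 3.05×10⁻¹⁶ W = 305 aW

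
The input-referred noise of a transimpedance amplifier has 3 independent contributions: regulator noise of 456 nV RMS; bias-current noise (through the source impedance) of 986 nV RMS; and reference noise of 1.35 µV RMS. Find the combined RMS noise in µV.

1.73 µV

Uncorrelated sources add in power (mean-square): V_tot = √(ΣV_i²)
V_tot = √[(4.56×10⁻⁷)² + (9.86×10⁻⁷)² + (1.35×10⁻⁶)²] = 1.73×10⁻⁶ V = 1.73 µV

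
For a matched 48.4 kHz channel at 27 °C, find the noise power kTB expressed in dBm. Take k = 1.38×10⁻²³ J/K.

−127.0 dBm

T = 27 °C + 273.15 = 300.15 K
P_n = kTB = 1.38×10⁻²³ × 300.15 × 4.84×10⁴ = 2.00×10⁻¹⁶ W
In dBm: 10 log₁₀(2.00×10⁻¹⁶ / 10⁻³) = −127.0 dBm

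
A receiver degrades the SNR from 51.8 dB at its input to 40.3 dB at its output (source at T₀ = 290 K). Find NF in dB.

11.5 dB

NF (dB) = SNR_in(dB) − SNR_out(dB) when the source is at T₀
NF = 51.8 − 40.3 = 11.5 dB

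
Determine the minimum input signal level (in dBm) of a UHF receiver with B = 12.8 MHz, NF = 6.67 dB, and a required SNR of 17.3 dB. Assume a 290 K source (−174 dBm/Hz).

Sensitivity = −174 + 10 log₁₀(B) + NF + SNR_min
= −174 + 71.07 + 6.67 + 17.3
= −78.96 dBm → −79.0 dBm

−79.0 dBm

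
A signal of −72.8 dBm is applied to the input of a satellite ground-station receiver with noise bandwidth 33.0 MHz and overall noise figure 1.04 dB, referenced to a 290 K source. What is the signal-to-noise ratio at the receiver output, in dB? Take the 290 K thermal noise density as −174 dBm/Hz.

25.0 dB

Noise floor: N = −174 + 10 log₁₀(B) + NF
10 log₁₀(3.30×10⁷) = 75.19 dB
N = −174 + 75.19 + 1.04 = −97.77 dBm
SNR = P_sig − N = −72.8 − (−97.77) = 24.97 dB → 25.0 dB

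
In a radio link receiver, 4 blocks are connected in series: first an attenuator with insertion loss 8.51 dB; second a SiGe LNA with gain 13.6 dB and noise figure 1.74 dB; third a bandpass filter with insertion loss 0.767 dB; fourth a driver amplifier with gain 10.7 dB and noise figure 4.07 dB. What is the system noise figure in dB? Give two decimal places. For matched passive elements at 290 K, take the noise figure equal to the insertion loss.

Convert to linear (a loss of L dB is a gain of −L dB): F_i = 10^(NF_i/10), G_i = 10^(G_i,dB/10)
  Stage 1: F_1 = 10^(8.51/10) = 7.096, G_1 = 10^(−8.51/10) = 0.1409
  Stage 2: F_2 = 10^(1.74/10) = 1.493, G_2 = 10^(13.6/10) = 22.91
  Stage 3: F_3 = 10^(0.767/10) = 1.193, G_3 = 10^(−0.767/10) = 0.8381
  Stage 4: F_4 = 10^(4.07/10) = 2.553, G_4 = 10^(10.7/10) = 11.75
Friis cascade:
  F = 7.096 + (1.493 − 1)/0.1409 + (1.193 − 1)/3.228 + (2.553 − 1)/2.706 = 11.23
NF = 10 log₁₀(11.23) = 10.50 dB

10.50 dB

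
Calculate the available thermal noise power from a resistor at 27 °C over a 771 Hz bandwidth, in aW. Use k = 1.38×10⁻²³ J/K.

3.19 aW

T = 27 °C + 273.15 = 300.15 K
P_n = kTB = 1.38×10⁻²³ × 300.15 × 7.71×10² = 3.19×10⁻¹⁸ W = 3.19 aW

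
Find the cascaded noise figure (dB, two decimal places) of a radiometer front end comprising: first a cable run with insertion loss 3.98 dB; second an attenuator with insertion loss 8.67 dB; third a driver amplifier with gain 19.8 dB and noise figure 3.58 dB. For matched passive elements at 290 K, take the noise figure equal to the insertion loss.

Convert to linear (a loss of L dB is a gain of −L dB): F_i = 10^(NF_i/10), G_i = 10^(G_i,dB/10)
  Stage 1: F_1 = 10^(3.98/10) = 2.500, G_1 = 10^(−3.98/10) = 0.3999
  Stage 2: F_2 = 10^(8.67/10) = 7.362, G_2 = 10^(−8.67/10) = 0.1358
  Stage 3: F_3 = 10^(3.58/10) = 2.280, G_3 = 10^(19.8/10) = 95.50
Friis cascade:
  F = 2.500 + (7.362 − 1)/0.3999 + (2.280 − 1)/0.05433 = 41.98
NF = 10 log₁₀(41.98) = 16.23 dB

16.23 dB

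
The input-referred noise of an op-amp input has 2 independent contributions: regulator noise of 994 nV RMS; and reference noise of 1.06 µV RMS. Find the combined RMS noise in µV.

1.45 µV

Uncorrelated sources add in power (mean-square): V_tot = √(ΣV_i²)
V_tot = √[(9.94×10⁻⁷)² + (1.06×10⁻⁶)²] = 1.45×10⁻⁶ V = 1.45 µV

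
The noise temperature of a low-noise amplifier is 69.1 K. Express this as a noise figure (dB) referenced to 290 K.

0.928 dB

F = 1 + T_e/T₀ = 1 + 69.1/290 = 1.23828
NF = 10 log₁₀(1.23828) = 0.928 dB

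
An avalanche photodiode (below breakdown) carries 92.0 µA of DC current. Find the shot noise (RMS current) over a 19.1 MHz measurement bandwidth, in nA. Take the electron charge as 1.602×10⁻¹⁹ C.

I_n = √(2qI·B)
2qI·B = 2 × 1.602×10⁻¹⁹ × 9.20×10⁻⁵ × 1.91×10⁷ = 5.63×10⁻¹⁶ A²
I_n = √(5.63×10⁻¹⁶) = 2.37×10⁻⁸ A = 23.7 nA

23.7 nA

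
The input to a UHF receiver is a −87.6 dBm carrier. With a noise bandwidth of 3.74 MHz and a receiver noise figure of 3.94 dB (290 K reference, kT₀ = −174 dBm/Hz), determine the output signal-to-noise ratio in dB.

16.7 dB

Noise floor: N = −174 + 10 log₁₀(B) + NF
10 log₁₀(3.74×10⁶) = 65.73 dB
N = −174 + 65.73 + 3.94 = −104.33 dBm
SNR = P_sig − N = −87.6 − (−104.33) = 16.73 dB → 16.7 dB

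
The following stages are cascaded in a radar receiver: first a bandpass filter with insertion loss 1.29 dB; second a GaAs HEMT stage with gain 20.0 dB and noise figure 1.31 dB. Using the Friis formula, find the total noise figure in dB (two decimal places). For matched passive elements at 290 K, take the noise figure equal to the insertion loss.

Convert to linear (a loss of L dB is a gain of −L dB): F_i = 10^(NF_i/10), G_i = 10^(G_i,dB/10)
  Stage 1: F_1 = 10^(1.29/10) = 1.346, G_1 = 10^(−1.29/10) = 0.7430
  Stage 2: F_2 = 10^(1.31/10) = 1.352, G_2 = 10^(20.0/10) = 100.0
Friis cascade:
  F = 1.346 + (1.352 − 1)/0.7430 = 1.820
NF = 10 log₁₀(1.820) = 2.60 dB

2.60 dB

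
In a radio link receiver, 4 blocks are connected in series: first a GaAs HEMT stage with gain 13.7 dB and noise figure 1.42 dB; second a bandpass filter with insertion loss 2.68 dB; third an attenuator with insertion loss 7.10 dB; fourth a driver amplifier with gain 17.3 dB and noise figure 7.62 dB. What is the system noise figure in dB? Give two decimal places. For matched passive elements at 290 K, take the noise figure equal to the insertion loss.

5.67 dB

Convert to linear (a loss of L dB is a gain of −L dB): F_i = 10^(NF_i/10), G_i = 10^(G_i,dB/10)
  Stage 1: F_1 = 10^(1.42/10) = 1.387, G_1 = 10^(13.7/10) = 23.44
  Stage 2: F_2 = 10^(2.68/10) = 1.854, G_2 = 10^(−2.68/10) = 0.5395
  Stage 3: F_3 = 10^(7.10/10) = 5.129, G_3 = 10^(−7.10/10) = 0.1950
  Stage 4: F_4 = 10^(7.62/10) = 5.781, G_4 = 10^(17.3/10) = 53.70
Friis cascade:
  F = 1.387 + (1.854 − 1)/23.44 + (5.129 − 1)/12.65 + (5.781 − 1)/2.466 = 3.688
NF = 10 log₁₀(3.688) = 5.67 dB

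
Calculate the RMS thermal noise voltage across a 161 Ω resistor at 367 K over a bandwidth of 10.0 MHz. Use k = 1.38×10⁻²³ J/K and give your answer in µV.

5.71 µV

V_n = √(4kTRB)
4kTRB = 4 × 1.38×10⁻²³ × 367 × 1.61×10² × 1.00×10⁷ = 3.26×10⁻¹¹ V²
V_n = √(3.26×10⁻¹¹) = 5.71×10⁻⁶ V = 5.71 µV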